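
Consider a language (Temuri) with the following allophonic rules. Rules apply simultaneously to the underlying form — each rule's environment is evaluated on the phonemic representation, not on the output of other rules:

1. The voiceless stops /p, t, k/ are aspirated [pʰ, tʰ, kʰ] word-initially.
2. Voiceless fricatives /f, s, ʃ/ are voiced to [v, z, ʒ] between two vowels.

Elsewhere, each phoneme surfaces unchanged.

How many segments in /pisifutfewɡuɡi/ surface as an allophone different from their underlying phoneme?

Segments that undergo a rule: /p/ → [pʰ] (rule 1); /s/ → [z] (rule 2); /f/ → [v] (rule 2).
All other segments surface unchanged.

3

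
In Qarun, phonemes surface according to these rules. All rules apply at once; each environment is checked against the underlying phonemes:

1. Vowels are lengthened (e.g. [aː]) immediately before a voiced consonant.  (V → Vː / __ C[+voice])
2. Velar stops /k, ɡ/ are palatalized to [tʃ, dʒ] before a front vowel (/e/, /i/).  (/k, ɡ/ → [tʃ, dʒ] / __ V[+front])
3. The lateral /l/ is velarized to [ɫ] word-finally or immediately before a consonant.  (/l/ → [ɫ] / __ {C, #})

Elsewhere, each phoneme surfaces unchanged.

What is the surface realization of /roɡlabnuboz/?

[roːɡlaːbnuːboːz]

/o/ — between /r/ and /ɡ/, before a voiced consonant — surfaces as [oː] (rule 1).
/ɡ/ (between /o/ and /l/): rule 2 targets it, but not before a front vowel → unchanged [ɡ].
/l/ (between /ɡ/ and /a/) fails the environment for rule 3, so it stays [l].
/a/ (between /l/ and /b/) occurs before a voiced consonant → [aː] by rule 1.
/u/ meets the environment for rule 1 (before a voiced consonant) → [uː].
/o/ (between /b/ and /z/) occurs before a voiced consonant → [oː] by rule 1.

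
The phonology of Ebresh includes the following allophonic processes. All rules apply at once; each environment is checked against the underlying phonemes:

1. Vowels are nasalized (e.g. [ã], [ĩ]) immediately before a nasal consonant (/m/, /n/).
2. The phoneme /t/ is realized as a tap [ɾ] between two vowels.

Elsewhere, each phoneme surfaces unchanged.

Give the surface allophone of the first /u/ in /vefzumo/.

[ũ]

/u/ (between /z/ and /m/): before a nasal consonant, so rule 1 applies → [ũ].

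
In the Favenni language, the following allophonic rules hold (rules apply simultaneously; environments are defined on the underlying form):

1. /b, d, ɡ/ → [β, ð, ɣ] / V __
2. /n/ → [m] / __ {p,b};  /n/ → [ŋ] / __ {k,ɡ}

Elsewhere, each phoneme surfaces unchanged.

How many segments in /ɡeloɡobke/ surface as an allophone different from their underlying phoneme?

2

Segments that undergo a rule: /ɡ/ → [ɣ] (rule 1); /b/ → [β] (rule 1).
All other segments surface unchanged.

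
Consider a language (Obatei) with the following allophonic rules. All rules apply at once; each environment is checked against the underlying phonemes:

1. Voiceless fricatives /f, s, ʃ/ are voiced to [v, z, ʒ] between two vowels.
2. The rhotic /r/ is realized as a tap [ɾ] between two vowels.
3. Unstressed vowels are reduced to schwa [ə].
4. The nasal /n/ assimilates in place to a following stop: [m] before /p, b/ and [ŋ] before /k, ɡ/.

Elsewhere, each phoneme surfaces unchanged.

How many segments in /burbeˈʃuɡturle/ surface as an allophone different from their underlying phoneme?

5

Segments that undergo a rule: /u/ → [ə] (rule 3); /e/ → [ə] (rule 3); /ʃ/ → [ʒ] (rule 1); /u/ → [ə] (rule 3); /e/ → [ə] (rule 3).
All other segments surface unchanged.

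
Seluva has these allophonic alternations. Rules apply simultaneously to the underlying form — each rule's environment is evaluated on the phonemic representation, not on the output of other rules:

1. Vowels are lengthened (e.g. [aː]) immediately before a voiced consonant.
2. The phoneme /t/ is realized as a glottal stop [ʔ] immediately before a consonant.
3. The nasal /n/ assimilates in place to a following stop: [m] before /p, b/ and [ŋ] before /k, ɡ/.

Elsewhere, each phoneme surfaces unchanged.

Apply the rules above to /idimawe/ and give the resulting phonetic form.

[iːdiːmaːwe]

/i/ (word-initial): before a voiced consonant, so rule 1 applies → [iː].
/i/ (between /d/ and /m/): before a voiced consonant, so rule 1 applies → [iː].
/a/ meets the environment for rule 1 (before a voiced consonant) → [aː].
/e/ — word-final; rule 1 does not apply here → [e].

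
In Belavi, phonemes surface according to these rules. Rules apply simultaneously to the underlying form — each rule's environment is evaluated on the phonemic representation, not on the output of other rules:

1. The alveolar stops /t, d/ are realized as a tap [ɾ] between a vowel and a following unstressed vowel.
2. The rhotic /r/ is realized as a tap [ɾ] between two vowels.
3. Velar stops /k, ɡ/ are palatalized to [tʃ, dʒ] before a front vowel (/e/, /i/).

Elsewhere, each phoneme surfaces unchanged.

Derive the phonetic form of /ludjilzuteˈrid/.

/l/ stays [l].
/u/ stays [u].
/d/ — between /u/ and /j/; rule 1 does not apply here → [d].
/j/ (between /d/ and /i/) is unaffected → [j].
/i/ (between /j/ and /l/): no rule targets it → [i].
/l/ (between /i/ and /z/) is unaffected → [l].
/z/ (between /l/ and /u/) is unaffected → [z].
/u/ — not in any rule's target class → [u].
/t/ meets the environment for rule 1 (between a vowel and a following unstressed vowel) → [ɾ].
/e/ (between /t/ and /r/): no rule targets it → [e].
/r/ meets the environment for rule 2 (between two vowels) → [ɾ].
/i/ (between /r/ and /d/): no rule targets it → [i].
/d/ (word-final): rule 1 targets it, but not between a vowel and a following unstressed vowel → unchanged [d].

[ludjilzuɾeˈɾid]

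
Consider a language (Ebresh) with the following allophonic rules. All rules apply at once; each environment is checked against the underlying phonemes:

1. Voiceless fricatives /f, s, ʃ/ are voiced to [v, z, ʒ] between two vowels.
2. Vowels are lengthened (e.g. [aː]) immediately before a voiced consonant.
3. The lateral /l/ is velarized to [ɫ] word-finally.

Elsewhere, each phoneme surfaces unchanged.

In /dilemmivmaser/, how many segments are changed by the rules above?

Segments that undergo a rule: /i/ → [iː] (rule 2); /e/ → [eː] (rule 2); /i/ → [iː] (rule 2); /s/ → [z] (rule 1); /e/ → [eː] (rule 2).
All other segments surface unchanged.

5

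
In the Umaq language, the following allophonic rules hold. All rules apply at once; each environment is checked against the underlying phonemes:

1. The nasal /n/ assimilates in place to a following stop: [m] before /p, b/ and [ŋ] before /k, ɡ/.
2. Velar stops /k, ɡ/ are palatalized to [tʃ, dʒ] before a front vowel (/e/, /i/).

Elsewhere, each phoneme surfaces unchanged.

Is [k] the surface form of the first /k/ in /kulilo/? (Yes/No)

Yes

/k/ (word-initial) fails the environment for rule 2, so it stays [k].
The actual realization is [k], which matches [k].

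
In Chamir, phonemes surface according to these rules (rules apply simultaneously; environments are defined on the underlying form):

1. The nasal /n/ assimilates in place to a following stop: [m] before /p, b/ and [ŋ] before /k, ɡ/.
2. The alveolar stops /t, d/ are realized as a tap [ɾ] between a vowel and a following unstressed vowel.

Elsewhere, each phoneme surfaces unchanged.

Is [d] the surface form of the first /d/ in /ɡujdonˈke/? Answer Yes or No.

Yes

/d/ — between /j/ and /o/; rule 2 does not apply here → [d].
The actual realization is [d], which matches [d].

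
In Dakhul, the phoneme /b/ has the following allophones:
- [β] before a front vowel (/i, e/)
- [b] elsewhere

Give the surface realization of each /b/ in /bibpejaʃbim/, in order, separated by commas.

[β], [b], [β]

Occurrence 1 (position 1): before a front vowel (/i, e/) → [β].
Occurrence 2 (position 3): no conditioning environment matches → elsewhere allophone [b].
Occurrence 3 (position 9): before a front vowel (/i, e/) → [β].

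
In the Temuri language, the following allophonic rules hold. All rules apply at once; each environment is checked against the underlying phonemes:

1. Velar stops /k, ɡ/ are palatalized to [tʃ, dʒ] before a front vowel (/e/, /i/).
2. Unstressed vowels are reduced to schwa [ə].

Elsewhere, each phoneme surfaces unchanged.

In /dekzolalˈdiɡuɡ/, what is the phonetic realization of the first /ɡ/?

[ɡ]

/ɡ/ — between /i/ and /u/; rule 1 does not apply here → [ɡ].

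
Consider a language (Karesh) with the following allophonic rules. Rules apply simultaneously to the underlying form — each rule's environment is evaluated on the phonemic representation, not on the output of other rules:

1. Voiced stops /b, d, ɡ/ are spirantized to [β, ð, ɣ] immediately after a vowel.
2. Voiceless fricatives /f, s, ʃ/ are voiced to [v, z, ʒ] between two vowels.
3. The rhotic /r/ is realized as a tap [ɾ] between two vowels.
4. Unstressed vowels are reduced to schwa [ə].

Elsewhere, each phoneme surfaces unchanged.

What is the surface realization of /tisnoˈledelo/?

/i/ — between /t/ and /s/, in an unstressed syllable — surfaces as [ə] (rule 4).
/s/ (between /i/ and /n/) fails the environment for rule 2, so it stays [s].
/o/ — between /n/ and /l/, in an unstressed syllable — surfaces as [ə] (rule 4).
/e/ (between /l/ and /d/) is in the target of rule 4 but the environment (in an unstressed syllable) is not met → [e].
/d/ (between /e/ and /e/) occurs immediately after a vowel → [ð] by rule 1.
Rule 4 applies to /e/ (between /d/ and /l/: in an unstressed syllable) → [ə].
/o/ (word-final): in an unstressed syllable, so rule 4 applies → [ə].

[təsnəˈleðələ]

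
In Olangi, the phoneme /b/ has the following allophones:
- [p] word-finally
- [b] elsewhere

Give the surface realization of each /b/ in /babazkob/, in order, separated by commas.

[b], [b], [p]

Occurrence 1 (position 1): no conditioning environment matches → elsewhere allophone [b].
Occurrence 2 (position 3): no conditioning environment matches → elsewhere allophone [b].
Occurrence 3 (position 8): word-finally → [p].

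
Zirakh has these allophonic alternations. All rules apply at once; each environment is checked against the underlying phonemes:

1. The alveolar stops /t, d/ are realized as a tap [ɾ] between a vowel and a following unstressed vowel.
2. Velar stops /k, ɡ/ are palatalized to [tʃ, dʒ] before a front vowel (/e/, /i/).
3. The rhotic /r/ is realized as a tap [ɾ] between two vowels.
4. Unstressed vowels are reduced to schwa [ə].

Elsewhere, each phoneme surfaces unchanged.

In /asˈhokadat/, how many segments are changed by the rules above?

4

Segments that undergo a rule: /a/ → [ə] (rule 4); /a/ → [ə] (rule 4); /d/ → [ɾ] (rule 1); /a/ → [ə] (rule 4).
All other segments surface unchanged.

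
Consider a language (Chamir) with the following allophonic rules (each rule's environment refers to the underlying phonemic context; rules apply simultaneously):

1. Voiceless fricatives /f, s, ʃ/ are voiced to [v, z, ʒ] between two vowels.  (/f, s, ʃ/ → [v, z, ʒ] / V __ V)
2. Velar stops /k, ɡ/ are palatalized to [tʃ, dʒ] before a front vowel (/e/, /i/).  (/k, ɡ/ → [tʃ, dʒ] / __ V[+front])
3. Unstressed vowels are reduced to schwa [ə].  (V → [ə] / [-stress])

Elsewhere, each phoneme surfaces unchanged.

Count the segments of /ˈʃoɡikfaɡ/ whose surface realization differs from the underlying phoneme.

Segments that undergo a rule: /ɡ/ → [dʒ] (rule 2); /i/ → [ə] (rule 3); /a/ → [ə] (rule 3).
All other segments surface unchanged.

3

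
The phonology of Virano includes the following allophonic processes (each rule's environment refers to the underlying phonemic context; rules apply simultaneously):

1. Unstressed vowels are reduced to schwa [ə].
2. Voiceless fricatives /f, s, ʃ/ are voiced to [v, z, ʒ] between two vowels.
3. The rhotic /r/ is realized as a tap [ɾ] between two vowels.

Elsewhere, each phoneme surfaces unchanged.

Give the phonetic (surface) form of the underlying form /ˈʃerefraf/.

[ˈʃeɾəfrəf]

/ʃ/ (word-initial) is in the target of rule 2 but the environment (between two vowels) is not met → [ʃ].
/e/ (between /ʃ/ and /r/) is in the target of rule 1 but the environment (in an unstressed syllable) is not met → [e].
/r/ meets the environment for rule 3 (between two vowels) → [ɾ].
/e/ — between /r/ and /f/, in an unstressed syllable — surfaces as [ə] (rule 1).
/f/ — between /e/ and /r/; rule 2 does not apply here → [f].
/r/ — between /f/ and /a/; rule 3 does not apply here → [r].
/a/ meets the environment for rule 1 (in an unstressed syllable) → [ə].
/f/ (word-final) fails the environment for rule 2, so it stays [f].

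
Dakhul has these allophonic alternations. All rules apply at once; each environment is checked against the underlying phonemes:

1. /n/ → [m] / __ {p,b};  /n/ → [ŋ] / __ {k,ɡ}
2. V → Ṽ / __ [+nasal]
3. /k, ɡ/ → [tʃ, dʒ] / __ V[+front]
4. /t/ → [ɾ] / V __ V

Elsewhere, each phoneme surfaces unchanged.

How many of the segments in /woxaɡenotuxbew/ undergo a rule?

Segments that undergo a rule: /ɡ/ → [dʒ] (rule 3); /e/ → [ẽ] (rule 2); /t/ → [ɾ] (rule 4).
All other segments surface unchanged.

3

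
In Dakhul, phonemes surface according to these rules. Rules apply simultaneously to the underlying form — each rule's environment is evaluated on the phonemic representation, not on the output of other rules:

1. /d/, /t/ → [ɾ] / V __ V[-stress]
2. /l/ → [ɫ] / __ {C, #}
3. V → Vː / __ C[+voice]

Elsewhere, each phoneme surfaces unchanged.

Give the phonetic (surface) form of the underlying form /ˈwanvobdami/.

[ˈwaːnvoːbdaːmi]

/w/ — not in any rule's target class → [w].
/a/ (between /w/ and /n/) occurs before a voiced consonant → [aː] by rule 3.
/n/ (between /a/ and /v/) is unaffected → [n].
/v/ (between /n/ and /o/) is unaffected → [v].
/o/ — between /v/ and /b/, before a voiced consonant — surfaces as [oː] (rule 3).
/b/ (between /o/ and /d/) is unaffected → [b].
/d/ (between /b/ and /a/) fails the environment for rule 1, so it stays [d].
/a/ (between /d/ and /m/): before a voiced consonant, so rule 3 applies → [aː].
/m/ stays [m].
/i/ — word-final; rule 3 does not apply here → [i].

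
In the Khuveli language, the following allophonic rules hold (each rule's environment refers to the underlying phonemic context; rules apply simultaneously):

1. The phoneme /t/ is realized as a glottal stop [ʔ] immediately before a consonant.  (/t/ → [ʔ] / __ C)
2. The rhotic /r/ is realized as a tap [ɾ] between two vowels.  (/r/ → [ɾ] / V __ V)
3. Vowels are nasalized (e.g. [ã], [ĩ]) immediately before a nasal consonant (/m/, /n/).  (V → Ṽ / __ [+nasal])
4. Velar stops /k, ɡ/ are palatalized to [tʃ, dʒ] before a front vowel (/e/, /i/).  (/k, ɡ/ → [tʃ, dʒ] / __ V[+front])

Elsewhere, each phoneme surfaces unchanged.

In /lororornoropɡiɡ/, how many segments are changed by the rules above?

4

Segments that undergo a rule: /r/ → [ɾ] (rule 2); /r/ → [ɾ] (rule 2); /r/ → [ɾ] (rule 2); /ɡ/ → [dʒ] (rule 4).
All other segments surface unchanged.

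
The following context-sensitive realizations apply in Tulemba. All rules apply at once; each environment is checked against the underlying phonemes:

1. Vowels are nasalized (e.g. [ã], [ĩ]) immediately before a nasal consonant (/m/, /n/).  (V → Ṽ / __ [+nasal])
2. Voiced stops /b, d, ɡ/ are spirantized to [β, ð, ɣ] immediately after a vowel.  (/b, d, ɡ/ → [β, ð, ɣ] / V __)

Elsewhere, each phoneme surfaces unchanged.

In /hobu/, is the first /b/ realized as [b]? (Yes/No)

No

/b/ meets the environment for rule 2 (immediately after a vowel) → [β].
The actual realization is [β], not [b].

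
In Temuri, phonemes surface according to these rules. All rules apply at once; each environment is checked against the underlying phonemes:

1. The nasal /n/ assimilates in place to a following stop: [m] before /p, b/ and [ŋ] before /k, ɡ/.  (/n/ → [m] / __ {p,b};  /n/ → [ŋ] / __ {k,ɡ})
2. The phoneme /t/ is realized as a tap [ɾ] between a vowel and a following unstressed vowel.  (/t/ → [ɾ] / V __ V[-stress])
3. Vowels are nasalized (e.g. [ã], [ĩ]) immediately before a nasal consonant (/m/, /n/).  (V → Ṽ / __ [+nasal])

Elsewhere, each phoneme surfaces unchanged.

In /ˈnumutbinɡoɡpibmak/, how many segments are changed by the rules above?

3

Segments that undergo a rule: /u/ → [ũ] (rule 3); /i/ → [ĩ] (rule 3); /n/ → [ŋ] (rule 1).
All other segments surface unchanged.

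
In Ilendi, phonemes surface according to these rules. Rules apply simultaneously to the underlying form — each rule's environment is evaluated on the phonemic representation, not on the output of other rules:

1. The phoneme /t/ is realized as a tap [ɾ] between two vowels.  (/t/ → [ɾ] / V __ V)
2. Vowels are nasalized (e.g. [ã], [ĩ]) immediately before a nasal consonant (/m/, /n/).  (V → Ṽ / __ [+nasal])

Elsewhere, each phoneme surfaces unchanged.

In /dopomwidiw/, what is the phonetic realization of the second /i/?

/i/ (between /d/ and /w/) is in the target of rule 2 but the environment (before a nasal consonant) is not met → [i].

[i]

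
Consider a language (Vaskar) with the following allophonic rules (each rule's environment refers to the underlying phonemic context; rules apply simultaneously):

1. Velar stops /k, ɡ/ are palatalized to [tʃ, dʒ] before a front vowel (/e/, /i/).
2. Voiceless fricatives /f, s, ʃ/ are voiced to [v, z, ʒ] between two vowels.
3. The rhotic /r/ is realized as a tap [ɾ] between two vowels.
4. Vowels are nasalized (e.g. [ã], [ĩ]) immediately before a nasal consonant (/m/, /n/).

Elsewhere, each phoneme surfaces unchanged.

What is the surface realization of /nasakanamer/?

[nazakãnãmer]

/a/ (between /n/ and /s/) fails the environment for rule 4, so it stays [a].
/s/ — between /a/ and /a/, between two vowels — surfaces as [z] (rule 2).
/a/ (between /s/ and /k/) is in the target of rule 4 but the environment (before a nasal consonant) is not met → [a].
/k/ — between /a/ and /a/; rule 1 does not apply here → [k].
Rule 4 applies to /a/ (between /k/ and /n/: before a nasal consonant) → [ã].
Rule 4 applies to /a/ (between /n/ and /m/: before a nasal consonant) → [ã].
/e/ (between /m/ and /r/) fails the environment for rule 4, so it stays [e].
/r/ — word-final; rule 3 does not apply here → [r].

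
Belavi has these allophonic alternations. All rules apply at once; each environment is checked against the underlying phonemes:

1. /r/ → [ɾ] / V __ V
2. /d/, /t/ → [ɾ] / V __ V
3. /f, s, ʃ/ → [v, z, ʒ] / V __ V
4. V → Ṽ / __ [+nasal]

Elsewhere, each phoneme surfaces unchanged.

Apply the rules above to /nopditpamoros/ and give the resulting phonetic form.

/n/ stays [n].
/o/ (between /n/ and /p/) fails the environment for rule 4, so it stays [o].
/p/ stays [p].
/d/ (between /p/ and /i/) is in the target of rule 2 but the environment (between two vowels) is not met → [d].
/i/ (between /d/ and /t/) is in the target of rule 4 but the environment (before a nasal consonant) is not met → [i].
/t/ (between /i/ and /p/): rule 2 targets it, but not between two vowels → unchanged [t].
/p/ (between /t/ and /a/) is unaffected → [p].
/a/ — between /p/ and /m/, before a nasal consonant — surfaces as [ã] (rule 4).
/m/ stays [m].
/o/ (between /m/ and /r/) is in the target of rule 4 but the environment (before a nasal consonant) is not met → [o].
/r/ (between /o/ and /o/): between two vowels, so rule 1 applies → [ɾ].
/o/ — between /r/ and /s/; rule 4 does not apply here → [o].
/s/ (word-final) is in the target of rule 3 but the environment (between two vowels) is not met → [s].

[nopditpãmoɾos]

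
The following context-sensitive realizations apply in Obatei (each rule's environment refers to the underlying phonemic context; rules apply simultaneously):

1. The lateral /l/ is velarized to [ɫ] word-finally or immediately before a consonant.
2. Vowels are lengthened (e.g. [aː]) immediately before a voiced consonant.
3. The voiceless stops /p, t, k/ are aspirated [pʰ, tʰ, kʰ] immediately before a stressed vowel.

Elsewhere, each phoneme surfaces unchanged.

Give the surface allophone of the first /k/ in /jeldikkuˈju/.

/k/ (between /i/ and /k/) fails the environment for rule 3, so it stays [k].

[k]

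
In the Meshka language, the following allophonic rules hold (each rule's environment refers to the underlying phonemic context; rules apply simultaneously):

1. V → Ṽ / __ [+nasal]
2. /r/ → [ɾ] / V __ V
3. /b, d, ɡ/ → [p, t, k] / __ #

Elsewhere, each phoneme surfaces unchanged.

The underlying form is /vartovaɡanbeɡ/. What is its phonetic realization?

/v/ (word-initial): no rule targets it → [v].
/a/ — between /v/ and /r/; rule 1 does not apply here → [a].
/r/ — between /a/ and /t/; rule 2 does not apply here → [r].
/t/ — not in any rule's target class → [t].
/o/ (between /t/ and /v/) is in the target of rule 1 but the environment (before a nasal consonant) is not met → [o].
/v/ (between /o/ and /a/): no rule targets it → [v].
/a/ (between /v/ and /ɡ/) fails the environment for rule 1, so it stays [a].
/ɡ/ (between /a/ and /a/) fails the environment for rule 3, so it stays [ɡ].
Rule 1 applies to /a/ (between /ɡ/ and /n/: before a nasal consonant) → [ã].
/n/ stays [n].
/b/ (between /n/ and /e/): rule 3 targets it, but not word-finally → unchanged [b].
/e/ (between /b/ and /ɡ/) fails the environment for rule 1, so it stays [e].
/ɡ/ (word-final) occurs word-finally → [k] by rule 3.

[vartovaɡãnbek]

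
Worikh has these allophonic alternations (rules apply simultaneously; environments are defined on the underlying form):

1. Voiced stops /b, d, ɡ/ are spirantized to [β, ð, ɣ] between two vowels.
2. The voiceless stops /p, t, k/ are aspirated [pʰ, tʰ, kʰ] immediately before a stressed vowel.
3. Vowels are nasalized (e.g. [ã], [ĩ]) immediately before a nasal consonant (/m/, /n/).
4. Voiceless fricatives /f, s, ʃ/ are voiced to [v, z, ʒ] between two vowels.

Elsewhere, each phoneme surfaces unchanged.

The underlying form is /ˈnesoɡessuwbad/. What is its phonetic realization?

[ˈnezoɣessuwbad]

/e/ (between /n/ and /s/) fails the environment for rule 3, so it stays [e].
Rule 4 applies to /s/ (between /e/ and /o/: between two vowels) → [z].
/o/ — between /s/ and /ɡ/; rule 3 does not apply here → [o].
/ɡ/ meets the environment for rule 1 (between two vowels) → [ɣ].
/e/ (between /ɡ/ and /s/): rule 3 targets it, but not before a nasal consonant → unchanged [e].
/s/ (between /e/ and /s/) is in the target of rule 4 but the environment (between two vowels) is not met → [s].
/s/ (between /s/ and /u/): rule 4 targets it, but not between two vowels → unchanged [s].
/u/ — between /s/ and /w/; rule 3 does not apply here → [u].
/b/ (between /w/ and /a/): rule 1 targets it, but not between two vowels → unchanged [b].
/a/ (between /b/ and /d/) fails the environment for rule 3, so it stays [a].
/d/ — word-final; rule 1 does not apply here → [d].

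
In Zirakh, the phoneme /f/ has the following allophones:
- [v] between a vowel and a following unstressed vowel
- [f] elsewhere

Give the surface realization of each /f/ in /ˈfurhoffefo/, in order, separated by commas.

Occurrence 1 (position 1): no conditioning environment matches → elsewhere allophone [f].
Occurrence 2 (position 6): no conditioning environment matches → elsewhere allophone [f].
Occurrence 3 (position 7): no conditioning environment matches → elsewhere allophone [f].
Occurrence 4 (position 9): between a vowel and a following unstressed vowel → [v].

[f], [f], [f], [v]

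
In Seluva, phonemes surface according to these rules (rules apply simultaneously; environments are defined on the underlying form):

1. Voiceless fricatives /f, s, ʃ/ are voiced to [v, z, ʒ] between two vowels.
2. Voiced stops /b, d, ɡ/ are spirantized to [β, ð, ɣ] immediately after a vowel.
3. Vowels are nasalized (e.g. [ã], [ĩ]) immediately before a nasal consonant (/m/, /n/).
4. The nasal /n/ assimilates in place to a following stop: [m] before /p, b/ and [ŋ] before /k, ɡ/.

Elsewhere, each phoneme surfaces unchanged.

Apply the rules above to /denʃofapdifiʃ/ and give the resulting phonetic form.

/d/ (word-initial): rule 2 targets it, but not immediately after a vowel → unchanged [d].
/e/ meets the environment for rule 3 (before a nasal consonant) → [ẽ].
/n/ — between /e/ and /ʃ/; rule 4 does not apply here → [n].
/ʃ/ (between /n/ and /o/): rule 1 targets it, but not between two vowels → unchanged [ʃ].
/o/ — between /ʃ/ and /f/; rule 3 does not apply here → [o].
/f/ meets the environment for rule 1 (between two vowels) → [v].
/a/ (between /f/ and /p/) fails the environment for rule 3, so it stays [a].
/p/ (between /a/ and /d/) is unaffected → [p].
/d/ (between /p/ and /i/): rule 2 targets it, but not immediately after a vowel → unchanged [d].
/i/ — between /d/ and /f/; rule 3 does not apply here → [i].
/f/ (between /i/ and /i/) occurs between two vowels → [v] by rule 1.
/i/ (between /f/ and /ʃ/) is in the target of rule 3 but the environment (before a nasal consonant) is not met → [i].
/ʃ/ (word-final) is in the target of rule 1 but the environment (between two vowels) is not met → [ʃ].

[dẽnʃovapdiviʃ]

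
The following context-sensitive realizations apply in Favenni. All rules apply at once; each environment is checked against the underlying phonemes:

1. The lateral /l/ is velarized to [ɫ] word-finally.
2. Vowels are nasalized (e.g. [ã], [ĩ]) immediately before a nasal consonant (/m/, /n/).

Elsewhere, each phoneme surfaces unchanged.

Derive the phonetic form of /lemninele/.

[lẽmnĩnele]

/l/ (word-initial): rule 1 targets it, but not word-finally → unchanged [l].
/e/ meets the environment for rule 2 (before a nasal consonant) → [ẽ].
/m/ stays [m].
/n/ (between /m/ and /i/): no rule targets it → [n].
/i/ (between /n/ and /n/) occurs before a nasal consonant → [ĩ] by rule 2.
/n/ — not in any rule's target class → [n].
/e/ (between /n/ and /l/): rule 2 targets it, but not before a nasal consonant → unchanged [e].
/l/ (between /e/ and /e/) fails the environment for rule 1, so it stays [l].
/e/ (word-final) fails the environment for rule 2, so it stays [e].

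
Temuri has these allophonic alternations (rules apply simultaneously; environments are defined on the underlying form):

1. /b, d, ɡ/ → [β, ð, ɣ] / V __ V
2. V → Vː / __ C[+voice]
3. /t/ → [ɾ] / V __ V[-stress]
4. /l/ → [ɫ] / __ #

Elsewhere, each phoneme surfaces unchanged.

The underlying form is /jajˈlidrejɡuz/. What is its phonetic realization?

[jaːjˈliːdreːjɡuːz]

/j/ (word-initial) is unaffected → [j].
/a/ — between /j/ and /j/, before a voiced consonant — surfaces as [aː] (rule 2).
/j/ (between /a/ and /l/) is unaffected → [j].
/l/ (between /j/ and /i/) is in the target of rule 4 but the environment (word-finally) is not met → [l].
/i/ (between /l/ and /d/) occurs before a voiced consonant → [iː] by rule 2.
/d/ (between /i/ and /r/) fails the environment for rule 1, so it stays [d].
/r/ stays [r].
Rule 2 applies to /e/ (between /r/ and /j/: before a voiced consonant) → [eː].
/j/ (between /e/ and /ɡ/): no rule targets it → [j].
/ɡ/ (between /j/ and /u/) fails the environment for rule 1, so it stays [ɡ].
Rule 2 applies to /u/ (between /ɡ/ and /z/: before a voiced consonant) → [uː].
/z/ (word-final): no rule targets it → [z].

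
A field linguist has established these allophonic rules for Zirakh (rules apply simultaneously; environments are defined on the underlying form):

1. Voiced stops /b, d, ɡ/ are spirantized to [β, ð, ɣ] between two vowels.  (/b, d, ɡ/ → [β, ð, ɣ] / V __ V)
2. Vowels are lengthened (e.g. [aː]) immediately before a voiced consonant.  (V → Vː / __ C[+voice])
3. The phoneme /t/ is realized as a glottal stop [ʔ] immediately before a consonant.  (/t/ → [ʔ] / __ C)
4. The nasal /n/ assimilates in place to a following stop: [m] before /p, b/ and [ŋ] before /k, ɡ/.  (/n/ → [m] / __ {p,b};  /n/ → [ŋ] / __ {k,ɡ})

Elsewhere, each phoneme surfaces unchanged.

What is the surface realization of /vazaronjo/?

[vaːzaːroːnjo]

/v/ (word-initial) is unaffected → [v].
/a/ (between /v/ and /z/) occurs before a voiced consonant → [aː] by rule 2.
/z/ (between /a/ and /a/) is unaffected → [z].
/a/ (between /z/ and /r/) occurs before a voiced consonant → [aː] by rule 2.
/r/ stays [r].
/o/ (between /r/ and /n/): before a voiced consonant, so rule 2 applies → [oː].
/n/ (between /o/ and /j/): rule 4 targets it, but not before a labial or velar stop → unchanged [n].
/j/ (between /n/ and /o/): no rule targets it → [j].
/o/ — word-final; rule 2 does not apply here → [o].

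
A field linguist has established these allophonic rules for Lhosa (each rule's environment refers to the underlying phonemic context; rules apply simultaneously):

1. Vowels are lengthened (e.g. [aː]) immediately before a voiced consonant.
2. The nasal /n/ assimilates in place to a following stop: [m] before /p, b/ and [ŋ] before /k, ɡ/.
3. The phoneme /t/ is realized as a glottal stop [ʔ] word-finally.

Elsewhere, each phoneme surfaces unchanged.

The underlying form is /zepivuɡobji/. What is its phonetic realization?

[zepiːvuːɡoːbji]

/z/ — not in any rule's target class → [z].
/e/ (between /z/ and /p/): rule 1 targets it, but not before a voiced consonant → unchanged [e].
/p/ stays [p].
/i/ (between /p/ and /v/) occurs before a voiced consonant → [iː] by rule 1.
/v/ — not in any rule's target class → [v].
/u/ meets the environment for rule 1 (before a voiced consonant) → [uː].
/ɡ/ (between /u/ and /o/) is unaffected → [ɡ].
/o/ meets the environment for rule 1 (before a voiced consonant) → [oː].
/b/ (between /o/ and /j/): no rule targets it → [b].
/j/ — not in any rule's target class → [j].
/i/ — word-final; rule 1 does not apply here → [i].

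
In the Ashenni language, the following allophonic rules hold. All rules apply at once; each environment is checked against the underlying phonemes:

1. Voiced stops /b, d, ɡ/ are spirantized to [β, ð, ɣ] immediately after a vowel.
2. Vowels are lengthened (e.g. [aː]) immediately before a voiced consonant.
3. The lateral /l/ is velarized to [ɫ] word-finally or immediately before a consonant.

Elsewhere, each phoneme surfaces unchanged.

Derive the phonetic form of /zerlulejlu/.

[zeːrluːleːjlu]

/z/ (word-initial): no rule targets it → [z].
/e/ (between /z/ and /r/) occurs before a voiced consonant → [eː] by rule 2.
/r/ (between /e/ and /l/): no rule targets it → [r].
/l/ — between /r/ and /u/; rule 3 does not apply here → [l].
/u/ — between /l/ and /l/, before a voiced consonant — surfaces as [uː] (rule 2).
/l/ — between /u/ and /e/; rule 3 does not apply here → [l].
/e/ (between /l/ and /j/): before a voiced consonant, so rule 2 applies → [eː].
/j/ (between /e/ and /l/): no rule targets it → [j].
/l/ (between /j/ and /u/) is in the target of rule 3 but the environment (word-finally or immediately before a consonant) is not met → [l].
/u/ (word-final) is in the target of rule 2 but the environment (before a voiced consonant) is not met → [u].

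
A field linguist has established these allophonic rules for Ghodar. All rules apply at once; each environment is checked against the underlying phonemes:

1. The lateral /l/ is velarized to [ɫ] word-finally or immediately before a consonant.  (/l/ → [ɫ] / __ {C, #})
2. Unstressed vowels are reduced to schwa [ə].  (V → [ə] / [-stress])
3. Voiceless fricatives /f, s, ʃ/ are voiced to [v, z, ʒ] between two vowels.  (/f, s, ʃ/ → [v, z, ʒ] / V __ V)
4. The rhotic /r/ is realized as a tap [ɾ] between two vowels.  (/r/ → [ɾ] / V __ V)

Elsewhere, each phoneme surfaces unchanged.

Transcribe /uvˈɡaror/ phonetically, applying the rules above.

[əvˈɡaɾər]

/u/ meets the environment for rule 2 (in an unstressed syllable) → [ə].
/v/ — not in any rule's target class → [v].
/ɡ/ stays [ɡ].
/a/ (between /ɡ/ and /r/): rule 2 targets it, but not in an unstressed syllable → unchanged [a].
/r/ meets the environment for rule 4 (between two vowels) → [ɾ].
/o/ (between /r/ and /r/): in an unstressed syllable, so rule 2 applies → [ə].
/r/ (word-final) fails the environment for rule 4, so it stays [r].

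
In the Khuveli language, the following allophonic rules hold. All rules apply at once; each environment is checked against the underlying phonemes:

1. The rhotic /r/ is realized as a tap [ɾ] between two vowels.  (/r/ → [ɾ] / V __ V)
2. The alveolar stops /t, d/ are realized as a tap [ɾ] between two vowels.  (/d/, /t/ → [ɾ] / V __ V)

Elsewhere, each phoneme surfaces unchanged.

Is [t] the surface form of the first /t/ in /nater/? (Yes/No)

No

Rule 2 applies to /t/ (between /a/ and /e/: between two vowels) → [ɾ].
The actual realization is [ɾ], not [t].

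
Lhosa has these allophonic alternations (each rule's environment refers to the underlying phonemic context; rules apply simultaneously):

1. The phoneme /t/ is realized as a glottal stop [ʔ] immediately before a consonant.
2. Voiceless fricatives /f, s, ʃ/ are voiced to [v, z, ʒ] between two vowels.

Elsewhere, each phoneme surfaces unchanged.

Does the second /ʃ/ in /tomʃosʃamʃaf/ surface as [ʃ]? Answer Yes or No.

Yes

/ʃ/ (between /s/ and /a/) is in the target of rule 2 but the environment (between two vowels) is not met → [ʃ].
The actual realization is [ʃ], which matches [ʃ].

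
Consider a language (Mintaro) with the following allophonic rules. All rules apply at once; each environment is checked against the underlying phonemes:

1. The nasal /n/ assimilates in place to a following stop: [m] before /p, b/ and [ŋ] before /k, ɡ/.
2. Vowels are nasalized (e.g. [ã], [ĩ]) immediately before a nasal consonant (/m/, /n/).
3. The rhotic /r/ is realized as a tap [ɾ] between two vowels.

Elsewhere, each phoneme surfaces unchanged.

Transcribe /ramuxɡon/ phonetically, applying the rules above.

/r/ (word-initial): rule 3 targets it, but not between two vowels → unchanged [r].
/a/ (between /r/ and /m/): before a nasal consonant, so rule 2 applies → [ã].
/m/ (between /a/ and /u/) is unaffected → [m].
/u/ (between /m/ and /x/) is in the target of rule 2 but the environment (before a nasal consonant) is not met → [u].
/x/ stays [x].
/ɡ/ (between /x/ and /o/) is unaffected → [ɡ].
/o/ — between /ɡ/ and /n/, before a nasal consonant — surfaces as [õ] (rule 2).
/n/ (word-final) fails the environment for rule 1, so it stays [n].

[rãmuxɡõn]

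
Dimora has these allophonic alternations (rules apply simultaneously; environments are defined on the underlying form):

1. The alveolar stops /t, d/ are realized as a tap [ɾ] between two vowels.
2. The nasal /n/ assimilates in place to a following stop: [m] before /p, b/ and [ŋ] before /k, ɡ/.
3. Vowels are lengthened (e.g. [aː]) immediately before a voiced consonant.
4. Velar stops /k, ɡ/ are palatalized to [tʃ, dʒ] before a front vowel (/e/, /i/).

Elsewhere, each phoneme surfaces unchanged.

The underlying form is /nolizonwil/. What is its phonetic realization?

/n/ (word-initial) fails the environment for rule 2, so it stays [n].
Rule 3 applies to /o/ (between /n/ and /l/: before a voiced consonant) → [oː].
/l/ (between /o/ and /i/) is unaffected → [l].
/i/ — between /l/ and /z/, before a voiced consonant — surfaces as [iː] (rule 3).
/z/ (between /i/ and /o/): no rule targets it → [z].
/o/ — between /z/ and /n/, before a voiced consonant — surfaces as [oː] (rule 3).
/n/ — between /o/ and /w/; rule 2 does not apply here → [n].
/w/ (between /n/ and /i/) is unaffected → [w].
Rule 3 applies to /i/ (between /w/ and /l/: before a voiced consonant) → [iː].
/l/ (word-final) is unaffected → [l].

[noːliːzoːnwiːl]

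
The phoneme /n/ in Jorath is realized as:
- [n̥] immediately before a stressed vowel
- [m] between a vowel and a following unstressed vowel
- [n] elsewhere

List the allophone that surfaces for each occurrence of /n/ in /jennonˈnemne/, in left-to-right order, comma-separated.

[n], [n], [n], [n̥], [n]

Occurrence 1 (position 3): no conditioning environment matches → elsewhere allophone [n].
Occurrence 2 (position 4): no conditioning environment matches → elsewhere allophone [n].
Occurrence 3 (position 6): no conditioning environment matches → elsewhere allophone [n].
Occurrence 4 (position 7): immediately before a stressed vowel → [n̥].
Occurrence 5 (position 10): no conditioning environment matches → elsewhere allophone [n].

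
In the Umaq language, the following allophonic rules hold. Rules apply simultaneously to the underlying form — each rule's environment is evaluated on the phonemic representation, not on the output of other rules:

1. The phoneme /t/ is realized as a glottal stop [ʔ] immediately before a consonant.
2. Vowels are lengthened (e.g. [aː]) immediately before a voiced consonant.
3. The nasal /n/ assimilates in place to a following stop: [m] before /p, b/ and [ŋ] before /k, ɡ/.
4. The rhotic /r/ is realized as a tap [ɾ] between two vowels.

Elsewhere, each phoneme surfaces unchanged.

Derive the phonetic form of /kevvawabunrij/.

/k/ stays [k].
Rule 2 applies to /e/ (between /k/ and /v/: before a voiced consonant) → [eː].
/v/ stays [v].
/v/ (between /v/ and /a/): no rule targets it → [v].
/a/ — between /v/ and /w/, before a voiced consonant — surfaces as [aː] (rule 2).
/w/ (between /a/ and /a/): no rule targets it → [w].
/a/ (between /w/ and /b/): before a voiced consonant, so rule 2 applies → [aː].
/b/ (between /a/ and /u/) is unaffected → [b].
Rule 2 applies to /u/ (between /b/ and /n/: before a voiced consonant) → [uː].
/n/ (between /u/ and /r/): rule 3 targets it, but not before a labial or velar stop → unchanged [n].
/r/ (between /n/ and /i/) is in the target of rule 4 but the environment (between two vowels) is not met → [r].
/i/ (between /r/ and /j/): before a voiced consonant, so rule 2 applies → [iː].
/j/ (word-final): no rule targets it → [j].

[keːvvaːwaːbuːnriːj]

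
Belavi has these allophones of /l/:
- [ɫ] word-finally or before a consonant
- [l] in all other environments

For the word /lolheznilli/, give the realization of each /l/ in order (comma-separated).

Occurrence 1 (position 1): no conditioning environment matches → elsewhere allophone [l].
Occurrence 2 (position 3): word-finally or before a consonant → [ɫ].
Occurrence 3 (position 9): word-finally or before a consonant → [ɫ].
Occurrence 4 (position 10): no conditioning environment matches → elsewhere allophone [l].

[l], [ɫ], [ɫ], [l]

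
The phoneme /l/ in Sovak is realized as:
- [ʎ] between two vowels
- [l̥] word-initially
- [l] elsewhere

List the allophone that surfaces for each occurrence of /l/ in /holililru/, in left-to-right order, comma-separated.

Occurrence 1 (position 3): between two vowels → [ʎ].
Occurrence 2 (position 5): between two vowels → [ʎ].
Occurrence 3 (position 7): no conditioning environment matches → elsewhere allophone [l].

[ʎ], [ʎ], [l]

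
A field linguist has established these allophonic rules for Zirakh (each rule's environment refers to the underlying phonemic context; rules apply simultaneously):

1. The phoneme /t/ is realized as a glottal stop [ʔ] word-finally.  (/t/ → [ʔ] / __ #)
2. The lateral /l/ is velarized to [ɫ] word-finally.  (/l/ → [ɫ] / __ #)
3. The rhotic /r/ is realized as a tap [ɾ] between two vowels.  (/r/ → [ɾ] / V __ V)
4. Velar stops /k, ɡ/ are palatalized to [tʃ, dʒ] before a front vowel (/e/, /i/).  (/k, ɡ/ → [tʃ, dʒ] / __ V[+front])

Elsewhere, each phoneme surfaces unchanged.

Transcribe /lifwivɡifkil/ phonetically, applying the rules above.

/l/ (word-initial) fails the environment for rule 2, so it stays [l].
/ɡ/ meets the environment for rule 4 (before a front vowel) → [dʒ].
/k/ — between /f/ and /i/, before a front vowel — surfaces as [tʃ] (rule 4).
/l/ — word-final, word-finally — surfaces as [ɫ] (rule 2).

[lifwivdʒiftʃiɫ]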